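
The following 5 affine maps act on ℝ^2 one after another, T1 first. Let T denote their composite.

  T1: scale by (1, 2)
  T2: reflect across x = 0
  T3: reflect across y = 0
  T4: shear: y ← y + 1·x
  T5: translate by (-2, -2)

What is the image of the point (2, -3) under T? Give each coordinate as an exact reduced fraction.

T(p) = (-4, 2)

T1 scale by (1, 2): (2, -3) → (2, -6)
T2 reflect across x = 0: (2, -6) → (-2, -6)
T3 reflect across y = 0: (-2, -6) → (-2, 6)
T4 shear: y ← y + 1·x: (-2, 6) → (-2, 4)
T5 translate by (-2, -2): (-2, 4) → (-4, 2)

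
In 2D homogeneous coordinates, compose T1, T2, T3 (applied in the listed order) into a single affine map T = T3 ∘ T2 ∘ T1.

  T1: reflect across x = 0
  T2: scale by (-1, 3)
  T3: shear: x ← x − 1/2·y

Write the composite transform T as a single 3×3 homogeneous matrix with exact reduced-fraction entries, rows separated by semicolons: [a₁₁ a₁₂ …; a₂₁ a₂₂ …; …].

T = [1 -3/2 0; 0 3 0; 0 0 1]

T1 = [-1 0 0; 0 1 0; 0 0 1]
T2·T1 = [1 0 0; 0 3 0; 0 0 1]
T3·…·T1 = [1 -3/2 0; 0 3 0; 0 0 1]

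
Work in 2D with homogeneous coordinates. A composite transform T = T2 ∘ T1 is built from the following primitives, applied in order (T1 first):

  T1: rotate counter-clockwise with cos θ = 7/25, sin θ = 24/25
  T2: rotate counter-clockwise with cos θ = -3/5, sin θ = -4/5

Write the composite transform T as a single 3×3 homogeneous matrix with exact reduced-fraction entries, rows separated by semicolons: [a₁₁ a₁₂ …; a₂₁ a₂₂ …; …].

T1 = [7/25 -24/25 0; 24/25 7/25 0; 0 0 1]
T2·T1 = [3/5 4/5 0; -4/5 3/5 0; 0 0 1]

T = [3/5 4/5 0; -4/5 3/5 0; 0 0 1]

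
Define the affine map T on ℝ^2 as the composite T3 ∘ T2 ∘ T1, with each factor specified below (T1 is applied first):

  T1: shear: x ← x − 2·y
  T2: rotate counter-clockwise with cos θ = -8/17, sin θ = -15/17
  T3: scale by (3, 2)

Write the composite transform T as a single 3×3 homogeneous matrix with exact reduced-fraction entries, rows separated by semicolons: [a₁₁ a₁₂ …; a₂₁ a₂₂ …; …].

T = [-24/17 93/17 0; -30/17 44/17 0; 0 0 1]

T1 = [1 -2 0; 0 1 0; 0 0 1]
T2·T1 = [-8/17 31/17 0; -15/17 22/17 0; 0 0 1]
T3·…·T1 = [-24/17 93/17 0; -30/17 44/17 0; 0 0 1]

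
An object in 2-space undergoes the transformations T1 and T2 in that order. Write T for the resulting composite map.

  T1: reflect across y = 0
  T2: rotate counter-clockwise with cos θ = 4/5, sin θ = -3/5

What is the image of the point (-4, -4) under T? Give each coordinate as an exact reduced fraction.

T(p) = (-4/5, 28/5)

T1 reflect across y = 0: (-4, -4) → (-4, 4)
T2 rotate counter-clockwise with cos θ = 4/5, sin θ = -3/5: (-4, 4) → (-4/5, 28/5)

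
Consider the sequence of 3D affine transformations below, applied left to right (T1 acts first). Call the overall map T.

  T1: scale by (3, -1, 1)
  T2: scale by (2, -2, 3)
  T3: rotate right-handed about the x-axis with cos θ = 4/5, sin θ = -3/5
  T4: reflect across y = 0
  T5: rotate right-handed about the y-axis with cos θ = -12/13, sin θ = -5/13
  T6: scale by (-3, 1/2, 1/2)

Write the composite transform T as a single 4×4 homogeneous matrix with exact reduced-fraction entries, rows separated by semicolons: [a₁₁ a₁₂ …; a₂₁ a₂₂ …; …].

T1 = [3 0 0 0; 0 -1 0 0; 0 0 1 0; 0 0 0 1]
T2·T1 = [6 0 0 0; 0 2 0 0; 0 0 3 0; 0 0 0 1]
T3·…·T1 = [6 0 0 0; 0 8/5 9/5 0; 0 -6/5 12/5 0; 0 0 0 1]
T4·…·T1 = [6 0 0 0; 0 -8/5 -9/5 0; 0 -6/5 12/5 0; 0 0 0 1]
T5·…·T1 = [-72/13 6/13 -12/13 0; 0 -8/5 -9/5 0; 30/13 72/65 -144/65 0; 0 0 0 1]
T6·…·T1 = [216/13 -18/13 36/13 0; 0 -4/5 -9/10 0; 15/13 36/65 -72/65 0; 0 0 0 1]

T = [216/13 -18/13 36/13 0; 0 -4/5 -9/10 0; 15/13 36/65 -72/65 0; 0 0 0 1]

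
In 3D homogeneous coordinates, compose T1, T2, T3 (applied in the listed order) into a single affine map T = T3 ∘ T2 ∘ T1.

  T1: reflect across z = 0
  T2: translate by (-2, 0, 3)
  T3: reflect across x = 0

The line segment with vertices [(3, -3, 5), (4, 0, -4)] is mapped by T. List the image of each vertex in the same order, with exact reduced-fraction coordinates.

image vertices: (-1, -3, -2), (-2, 0, 7)

T1 reflect across z = 0: (3, -3, 5) → (3, -3, -5); (4, 0, -4) → (4, 0, 4)
T2 translate by (-2, 0, 3): (3, -3, -5) → (1, -3, -2); (4, 0, 4) → (2, 0, 7)
T3 reflect across x = 0: (1, -3, -2) → (-1, -3, -2); (2, 0, 7) → (-2, 0, 7)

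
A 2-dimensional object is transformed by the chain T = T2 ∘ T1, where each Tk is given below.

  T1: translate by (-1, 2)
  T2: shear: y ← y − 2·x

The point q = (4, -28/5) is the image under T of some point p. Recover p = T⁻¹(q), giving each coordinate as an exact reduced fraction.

p = (5, 2/5)

T1 = [1 0 -1; 0 1 2; 0 0 1]
T2·T1 = [1 0 -1; -2 1 4; 0 0 1]
det M = 1; M⁻¹ = [1 0 1; 2 1 -2; 0 0 1]
M⁻¹ · (4, -28/5)ᵀ = (5, 2/5)ᵀ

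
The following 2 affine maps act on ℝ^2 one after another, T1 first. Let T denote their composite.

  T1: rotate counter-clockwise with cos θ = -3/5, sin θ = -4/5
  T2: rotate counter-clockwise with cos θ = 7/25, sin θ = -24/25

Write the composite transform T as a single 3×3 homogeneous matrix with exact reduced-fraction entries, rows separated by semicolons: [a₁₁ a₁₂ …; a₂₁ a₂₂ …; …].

T1 = [-3/5 4/5 0; -4/5 -3/5 0; 0 0 1]
T2·T1 = [-117/125 -44/125 0; 44/125 -117/125 0; 0 0 1]

T = [-117/125 -44/125 0; 44/125 -117/125 0; 0 0 1]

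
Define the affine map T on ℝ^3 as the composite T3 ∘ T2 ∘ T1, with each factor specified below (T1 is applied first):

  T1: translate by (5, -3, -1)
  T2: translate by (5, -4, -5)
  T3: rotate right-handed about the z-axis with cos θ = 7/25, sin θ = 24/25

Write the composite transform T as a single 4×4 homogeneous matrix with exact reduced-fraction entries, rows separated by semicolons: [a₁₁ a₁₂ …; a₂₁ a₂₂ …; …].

T1 = [1 0 0 5; 0 1 0 -3; 0 0 1 -1; 0 0 0 1]
T2·T1 = [1 0 0 10; 0 1 0 -7; 0 0 1 -6; 0 0 0 1]
T3·…·T1 = [7/25 -24/25 0 238/25; 24/25 7/25 0 191/25; 0 0 1 -6; 0 0 0 1]

T = [7/25 -24/25 0 238/25; 24/25 7/25 0 191/25; 0 0 1 -6; 0 0 0 1]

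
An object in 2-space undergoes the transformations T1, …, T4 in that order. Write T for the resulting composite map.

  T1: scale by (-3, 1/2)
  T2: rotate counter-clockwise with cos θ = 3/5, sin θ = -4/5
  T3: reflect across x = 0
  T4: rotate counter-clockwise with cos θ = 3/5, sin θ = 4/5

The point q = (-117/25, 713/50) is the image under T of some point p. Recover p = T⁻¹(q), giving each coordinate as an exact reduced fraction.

p = (5, 1)

T1 = [-3 0 0; 0 1/2 0; 0 0 1]
T2·T1 = [-9/5 2/5 0; 12/5 3/10 0; 0 0 1]
T3·…·T1 = [9/5 -2/5 0; 12/5 3/10 0; 0 0 1]
T4·…·T1 = [-21/25 -12/25 0; 72/25 -7/50 0; 0 0 1]
det M = 3/2; M⁻¹ = [-7/75 8/25 0; -48/25 -14/25 0; 0 0 1]
M⁻¹ · (-117/25, 713/50)ᵀ = (5, 1)ᵀ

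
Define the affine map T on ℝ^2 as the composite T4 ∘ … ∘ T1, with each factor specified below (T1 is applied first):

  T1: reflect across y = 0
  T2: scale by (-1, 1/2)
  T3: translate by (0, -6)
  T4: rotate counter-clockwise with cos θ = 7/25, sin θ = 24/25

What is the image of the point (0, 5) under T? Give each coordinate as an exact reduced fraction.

T(p) = (204/25, -119/50)

T1 reflect across y = 0: (0, 5) → (0, -5)
T2 scale by (-1, 1/2): (0, -5) → (0, -5/2)
T3 translate by (0, -6): (0, -5/2) → (0, -17/2)
T4 rotate counter-clockwise with cos θ = 7/25, sin θ = 24/25: (0, -17/2) → (204/25, -119/50)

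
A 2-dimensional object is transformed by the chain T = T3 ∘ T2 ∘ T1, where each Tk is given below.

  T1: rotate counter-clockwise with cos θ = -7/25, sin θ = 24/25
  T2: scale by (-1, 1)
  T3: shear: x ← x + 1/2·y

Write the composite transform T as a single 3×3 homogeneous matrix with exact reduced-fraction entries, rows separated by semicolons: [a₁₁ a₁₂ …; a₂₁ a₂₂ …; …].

T = [19/25 41/50 0; 24/25 -7/25 0; 0 0 1]

T1 = [-7/25 -24/25 0; 24/25 -7/25 0; 0 0 1]
T2·T1 = [7/25 24/25 0; 24/25 -7/25 0; 0 0 1]
T3·…·T1 = [19/25 41/50 0; 24/25 -7/25 0; 0 0 1]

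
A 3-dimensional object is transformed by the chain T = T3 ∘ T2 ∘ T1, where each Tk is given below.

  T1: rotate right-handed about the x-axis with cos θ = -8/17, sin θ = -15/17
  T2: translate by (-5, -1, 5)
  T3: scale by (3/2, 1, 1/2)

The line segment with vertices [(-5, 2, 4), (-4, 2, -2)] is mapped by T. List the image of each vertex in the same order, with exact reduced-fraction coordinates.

image vertices: (-15, 27/17, 23/34), (-27/2, -63/17, 71/34)

T1 rotate right-handed about the x-axis with cos θ = -8/17, sin θ = -15/17: (-5, 2, 4) → (-5, 44/17, -62/17); (-4, 2, -2) → (-4, -46/17, -14/17)
T2 translate by (-5, -1, 5): (-5, 44/17, -62/17) → (-10, 27/17, 23/17); (-4, -46/17, -14/17) → (-9, -63/17, 71/17)
T3 scale by (3/2, 1, 1/2): (-10, 27/17, 23/17) → (-15, 27/17, 23/34); (-9, -63/17, 71/17) → (-27/2, -63/17, 71/34)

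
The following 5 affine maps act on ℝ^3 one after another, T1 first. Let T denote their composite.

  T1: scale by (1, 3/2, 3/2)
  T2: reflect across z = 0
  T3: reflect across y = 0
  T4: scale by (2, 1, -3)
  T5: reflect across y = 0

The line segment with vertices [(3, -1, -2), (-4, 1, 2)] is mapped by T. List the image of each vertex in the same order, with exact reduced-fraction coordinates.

image vertices: (6, -3/2, -9), (-8, 3/2, 9)

T1 scale by (1, 3/2, 3/2): (3, -1, -2) → (3, -3/2, -3); (-4, 1, 2) → (-4, 3/2, 3)
T2 reflect across z = 0: (3, -3/2, -3) → (3, -3/2, 3); (-4, 3/2, 3) → (-4, 3/2, -3)
T3 reflect across y = 0: (3, -3/2, 3) → (3, 3/2, 3); (-4, 3/2, -3) → (-4, -3/2, -3)
T4 scale by (2, 1, -3): (3, 3/2, 3) → (6, 3/2, -9); (-4, -3/2, -3) → (-8, -3/2, 9)
T5 reflect across y = 0: (6, 3/2, -9) → (6, -3/2, -9); (-8, -3/2, 9) → (-8, 3/2, 9)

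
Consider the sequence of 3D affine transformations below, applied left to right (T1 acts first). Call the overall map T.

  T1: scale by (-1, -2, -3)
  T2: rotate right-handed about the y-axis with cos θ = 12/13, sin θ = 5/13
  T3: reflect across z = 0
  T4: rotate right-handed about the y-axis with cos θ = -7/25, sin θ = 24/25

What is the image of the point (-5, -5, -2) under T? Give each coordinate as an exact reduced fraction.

T(p) = (-1758/325, 10, -1831/325)

T1 scale by (-1, -2, -3): (-5, -5, -2) → (5, 10, 6)
T2 rotate right-handed about the y-axis with cos θ = 12/13, sin θ = 5/13: (5, 10, 6) → (90/13, 10, 47/13)
T3 reflect across z = 0: (90/13, 10, 47/13) → (90/13, 10, -47/13)
T4 rotate right-handed about the y-axis with cos θ = -7/25, sin θ = 24/25: (90/13, 10, -47/13) → (-1758/325, 10, -1831/325)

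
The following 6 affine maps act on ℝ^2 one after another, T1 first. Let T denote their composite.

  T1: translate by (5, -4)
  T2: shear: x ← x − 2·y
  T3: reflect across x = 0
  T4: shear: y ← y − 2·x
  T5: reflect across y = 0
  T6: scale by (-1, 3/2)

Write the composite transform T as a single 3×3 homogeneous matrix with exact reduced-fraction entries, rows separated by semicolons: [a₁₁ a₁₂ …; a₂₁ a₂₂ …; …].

T1 = [1 0 5; 0 1 -4; 0 0 1]
T2·T1 = [1 -2 13; 0 1 -4; 0 0 1]
T3·…·T1 = [-1 2 -13; 0 1 -4; 0 0 1]
T4·…·T1 = [-1 2 -13; 2 -3 22; 0 0 1]
T5·…·T1 = [-1 2 -13; -2 3 -22; 0 0 1]
T6·…·T1 = [1 -2 13; -3 9/2 -33; 0 0 1]

T = [1 -2 13; -3 9/2 -33; 0 0 1]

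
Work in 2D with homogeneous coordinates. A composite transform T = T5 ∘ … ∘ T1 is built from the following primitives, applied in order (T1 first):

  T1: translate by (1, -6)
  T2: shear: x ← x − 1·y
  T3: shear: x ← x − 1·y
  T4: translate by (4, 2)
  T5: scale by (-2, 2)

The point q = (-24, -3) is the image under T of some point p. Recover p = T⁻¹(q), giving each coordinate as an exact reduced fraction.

p = (0, 5/2)

T1 = [1 0 1; 0 1 -6; 0 0 1]
T2·T1 = [1 -1 7; 0 1 -6; 0 0 1]
T3·…·T1 = [1 -2 13; 0 1 -6; 0 0 1]
T4·…·T1 = [1 -2 17; 0 1 -4; 0 0 1]
T5·…·T1 = [-2 4 -34; 0 2 -8; 0 0 1]
det M = -4; M⁻¹ = [-1/2 1 -9; 0 1/2 4; 0 0 1]
M⁻¹ · (-24, -3)ᵀ = (0, 5/2)ᵀ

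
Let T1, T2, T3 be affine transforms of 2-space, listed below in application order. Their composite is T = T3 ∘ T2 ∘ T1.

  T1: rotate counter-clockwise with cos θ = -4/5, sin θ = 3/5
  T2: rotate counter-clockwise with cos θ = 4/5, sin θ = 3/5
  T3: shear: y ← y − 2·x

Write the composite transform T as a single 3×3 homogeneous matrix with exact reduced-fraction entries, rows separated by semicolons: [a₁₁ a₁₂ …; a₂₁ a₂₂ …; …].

T = [-1 0 0; 2 -1 0; 0 0 1]

T1 = [-4/5 -3/5 0; 3/5 -4/5 0; 0 0 1]
T2·T1 = [-1 0 0; 0 -1 0; 0 0 1]
T3·…·T1 = [-1 0 0; 2 -1 0; 0 0 1]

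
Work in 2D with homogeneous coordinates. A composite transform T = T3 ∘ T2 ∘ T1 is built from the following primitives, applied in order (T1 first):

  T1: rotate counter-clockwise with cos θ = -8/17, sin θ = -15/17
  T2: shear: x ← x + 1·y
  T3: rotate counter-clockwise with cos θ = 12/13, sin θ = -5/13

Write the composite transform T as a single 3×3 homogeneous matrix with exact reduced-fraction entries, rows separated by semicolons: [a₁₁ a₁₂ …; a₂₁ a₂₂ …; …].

T1 = [-8/17 15/17 0; -15/17 -8/17 0; 0 0 1]
T2·T1 = [-23/17 7/17 0; -15/17 -8/17 0; 0 0 1]
T3·…·T1 = [-27/17 44/221 0; -5/17 -131/221 0; 0 0 1]

T = [-27/17 44/221 0; -5/17 -131/221 0; 0 0 1]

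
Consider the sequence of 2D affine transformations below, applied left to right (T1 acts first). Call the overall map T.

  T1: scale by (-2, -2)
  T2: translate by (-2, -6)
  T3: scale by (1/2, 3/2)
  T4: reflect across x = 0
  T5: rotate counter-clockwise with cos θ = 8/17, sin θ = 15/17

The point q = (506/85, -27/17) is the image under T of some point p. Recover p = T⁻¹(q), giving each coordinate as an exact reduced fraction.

T1 = [-2 0 0; 0 -2 0; 0 0 1]
T2·T1 = [-2 0 -2; 0 -2 -6; 0 0 1]
T3·…·T1 = [-1 0 -1; 0 -3 -9; 0 0 1]
T4·…·T1 = [1 0 1; 0 -3 -9; 0 0 1]
T5·…·T1 = [8/17 45/17 143/17; 15/17 -24/17 -57/17; 0 0 1]
det M = -3; M⁻¹ = [8/17 15/17 -1; 5/17 -8/51 -3; 0 0 1]
M⁻¹ · (506/85, -27/17)ᵀ = (2/5, -1)ᵀ

p = (2/5, -1)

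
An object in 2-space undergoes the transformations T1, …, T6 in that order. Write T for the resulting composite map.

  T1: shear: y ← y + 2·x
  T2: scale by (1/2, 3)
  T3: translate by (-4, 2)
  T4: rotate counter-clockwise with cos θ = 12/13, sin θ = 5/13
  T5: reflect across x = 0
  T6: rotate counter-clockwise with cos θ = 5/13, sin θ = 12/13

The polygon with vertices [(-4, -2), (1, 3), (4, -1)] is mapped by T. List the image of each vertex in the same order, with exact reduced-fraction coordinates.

T1 shear: y ← y + 2·x: (-4, -2) → (-4, -10); (1, 3) → (1, 5); (4, -1) → (4, 7)
T2 scale by (1/2, 3): (-4, -10) → (-2, -30); (1, 5) → (1/2, 15); (4, 7) → (2, 21)
T3 translate by (-4, 2): (-2, -30) → (-6, -28); (1/2, 15) → (-7/2, 17); (2, 21) → (-2, 23)
T4 rotate counter-clockwise with cos θ = 12/13, sin θ = 5/13: (-6, -28) → (68/13, -366/13); (-7/2, 17) → (-127/13, 373/26); (-2, 23) → (-139/13, 266/13)
T5 reflect across x = 0: (68/13, -366/13) → (-68/13, -366/13); (-127/13, 373/26) → (127/13, 373/26); (-139/13, 266/13) → (139/13, 266/13)
T6 rotate counter-clockwise with cos θ = 5/13, sin θ = 12/13: (-68/13, -366/13) → (4052/169, -2646/169); (127/13, 373/26) → (-1603/169, 4913/338); (139/13, 266/13) → (-2497/169, 2998/169)

image vertices: (4052/169, -2646/169), (-1603/169, 4913/338), (-2497/169, 2998/169)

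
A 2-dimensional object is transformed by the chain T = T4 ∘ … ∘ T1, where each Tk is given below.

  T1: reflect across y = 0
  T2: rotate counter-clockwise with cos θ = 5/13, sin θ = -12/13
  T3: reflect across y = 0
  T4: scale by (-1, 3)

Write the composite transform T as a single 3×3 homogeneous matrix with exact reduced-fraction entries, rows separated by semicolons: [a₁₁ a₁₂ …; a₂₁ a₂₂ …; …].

T1 = [1 0 0; 0 -1 0; 0 0 1]
T2·T1 = [5/13 -12/13 0; -12/13 -5/13 0; 0 0 1]
T3·…·T1 = [5/13 -12/13 0; 12/13 5/13 0; 0 0 1]
T4·…·T1 = [-5/13 12/13 0; 36/13 15/13 0; 0 0 1]

T = [-5/13 12/13 0; 36/13 15/13 0; 0 0 1]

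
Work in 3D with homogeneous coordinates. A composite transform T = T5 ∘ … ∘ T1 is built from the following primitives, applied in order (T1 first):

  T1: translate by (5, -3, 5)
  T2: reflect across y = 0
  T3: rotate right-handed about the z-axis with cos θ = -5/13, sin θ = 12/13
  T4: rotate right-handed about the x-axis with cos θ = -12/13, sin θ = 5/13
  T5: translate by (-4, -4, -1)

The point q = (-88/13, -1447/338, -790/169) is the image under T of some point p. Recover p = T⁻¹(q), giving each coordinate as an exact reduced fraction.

p = (-5, 0, -3/2)

T1 = [1 0 0 5; 0 1 0 -3; 0 0 1 5; 0 0 0 1]
T2·T1 = [1 0 0 5; 0 -1 0 3; 0 0 1 5; 0 0 0 1]
T3·…·T1 = [-5/13 12/13 0 -61/13; 12/13 5/13 0 45/13; 0 0 1 5; 0 0 0 1]
T4·…·T1 = [-5/13 12/13 0 -61/13; -144/169 -60/169 -5/13 -865/169; 60/169 25/169 -12/13 -555/169; 0 0 0 1]
T5·…·T1 = [-5/13 12/13 0 -113/13; -144/169 -60/169 -5/13 -1541/169; 60/169 25/169 -12/13 -724/169; 0 0 0 1]
det M = -1; M⁻¹ = [-5/13 -144/169 60/169 -1621/169; 12/13 -60/169 25/169 916/169; 0 -5/13 -12/13 -97/13; 0 0 0 1]
M⁻¹ · (-88/13, -1447/338, -790/169)ᵀ = (-5, 0, -3/2)ᵀ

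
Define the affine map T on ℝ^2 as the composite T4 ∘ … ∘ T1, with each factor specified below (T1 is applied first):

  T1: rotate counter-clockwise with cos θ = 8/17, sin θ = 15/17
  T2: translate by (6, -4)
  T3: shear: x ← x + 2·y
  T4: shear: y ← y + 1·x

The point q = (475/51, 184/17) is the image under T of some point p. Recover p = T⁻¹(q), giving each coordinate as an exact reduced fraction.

T1 = [8/17 -15/17 0; 15/17 8/17 0; 0 0 1]
T2·T1 = [8/17 -15/17 6; 15/17 8/17 -4; 0 0 1]
T3·…·T1 = [38/17 1/17 -2; 15/17 8/17 -4; 0 0 1]
T4·…·T1 = [38/17 1/17 -2; 53/17 9/17 -6; 0 0 1]
det M = 1; M⁻¹ = [9/17 -1/17 12/17; -53/17 38/17 122/17; 0 0 1]
M⁻¹ · (475/51, 184/17)ᵀ = (5, 7/3)ᵀ

p = (5, 7/3)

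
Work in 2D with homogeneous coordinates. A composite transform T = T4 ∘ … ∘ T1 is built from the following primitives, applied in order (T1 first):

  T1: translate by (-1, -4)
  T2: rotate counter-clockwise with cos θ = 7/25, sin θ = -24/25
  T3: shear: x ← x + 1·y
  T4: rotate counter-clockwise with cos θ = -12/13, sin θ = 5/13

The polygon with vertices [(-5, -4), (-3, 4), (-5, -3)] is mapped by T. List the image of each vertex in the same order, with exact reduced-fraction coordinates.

T1 translate by (-1, -4): (-5, -4) → (-6, -8); (-3, 4) → (-4, 0); (-5, -3) → (-6, -7)
T2 rotate counter-clockwise with cos θ = 7/25, sin θ = -24/25: (-6, -8) → (-234/25, 88/25); (-4, 0) → (-28/25, 96/25); (-6, -7) → (-42/5, 19/5)
T3 shear: x ← x + 1·y: (-234/25, 88/25) → (-146/25, 88/25); (-28/25, 96/25) → (68/25, 96/25); (-42/5, 19/5) → (-23/5, 19/5)
T4 rotate counter-clockwise with cos θ = -12/13, sin θ = 5/13: (-146/25, 88/25) → (1312/325, -1786/325); (68/25, 96/25) → (-1296/325, -812/325); (-23/5, 19/5) → (181/65, -343/65)

image vertices: (1312/325, -1786/325), (-1296/325, -812/325), (181/65, -343/65)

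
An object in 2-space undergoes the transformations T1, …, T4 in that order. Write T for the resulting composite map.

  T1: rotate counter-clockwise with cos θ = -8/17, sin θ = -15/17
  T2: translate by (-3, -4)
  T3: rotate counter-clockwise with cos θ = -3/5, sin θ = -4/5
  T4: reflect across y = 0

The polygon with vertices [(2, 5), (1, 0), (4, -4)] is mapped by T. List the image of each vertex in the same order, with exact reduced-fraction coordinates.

image vertices: (-576/85, -382/85), (-31/17, -97/17), (9/17, -172/17)

T1 rotate counter-clockwise with cos θ = -8/17, sin θ = -15/17: (2, 5) → (59/17, -70/17); (1, 0) → (-8/17, -15/17); (4, -4) → (-92/17, -28/17)
T2 translate by (-3, -4): (59/17, -70/17) → (8/17, -138/17); (-8/17, -15/17) → (-59/17, -83/17); (-92/17, -28/17) → (-143/17, -96/17)
T3 rotate counter-clockwise with cos θ = -3/5, sin θ = -4/5: (8/17, -138/17) → (-576/85, 382/85); (-59/17, -83/17) → (-31/17, 97/17); (-143/17, -96/17) → (9/17, 172/17)
T4 reflect across y = 0: (-576/85, 382/85) → (-576/85, -382/85); (-31/17, 97/17) → (-31/17, -97/17); (9/17, 172/17) → (9/17, -172/17)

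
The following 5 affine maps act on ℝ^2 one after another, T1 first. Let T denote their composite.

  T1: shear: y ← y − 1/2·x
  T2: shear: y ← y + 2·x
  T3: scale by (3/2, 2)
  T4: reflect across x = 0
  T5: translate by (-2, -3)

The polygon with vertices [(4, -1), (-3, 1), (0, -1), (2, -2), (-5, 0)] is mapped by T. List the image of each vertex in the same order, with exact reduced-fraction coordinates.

image vertices: (-8, 7), (5/2, -10), (-2, -5), (-5, -1), (11/2, -18)

T1 shear: y ← y − 1/2·x: (4, -1) → (4, -3); (-3, 1) → (-3, 5/2); (0, -1) → (0, -1); (2, -2) → (2, -3); (-5, 0) → (-5, 5/2)
T2 shear: y ← y + 2·x: (4, -3) → (4, 5); (-3, 5/2) → (-3, -7/2); (0, -1) → (0, -1); (2, -3) → (2, 1); (-5, 5/2) → (-5, -15/2)
T3 scale by (3/2, 2): (4, 5) → (6, 10); (-3, -7/2) → (-9/2, -7); (0, -1) → (0, -2); (2, 1) → (3, 2); (-5, -15/2) → (-15/2, -15)
T4 reflect across x = 0: (6, 10) → (-6, 10); (-9/2, -7) → (9/2, -7); (0, -2) → (0, -2); (3, 2) → (-3, 2); (-15/2, -15) → (15/2, -15)
T5 translate by (-2, -3): (-6, 10) → (-8, 7); (9/2, -7) → (5/2, -10); (0, -2) → (-2, -5); (-3, 2) → (-5, -1); (15/2, -15) → (11/2, -18)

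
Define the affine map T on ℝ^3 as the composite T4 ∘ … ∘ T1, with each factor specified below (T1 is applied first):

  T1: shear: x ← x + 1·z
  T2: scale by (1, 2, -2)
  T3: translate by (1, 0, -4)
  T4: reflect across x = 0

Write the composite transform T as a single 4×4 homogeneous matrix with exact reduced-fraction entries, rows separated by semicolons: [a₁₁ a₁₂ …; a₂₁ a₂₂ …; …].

T1 = [1 0 1 0; 0 1 0 0; 0 0 1 0; 0 0 0 1]
T2·T1 = [1 0 1 0; 0 2 0 0; 0 0 -2 0; 0 0 0 1]
T3·…·T1 = [1 0 1 1; 0 2 0 0; 0 0 -2 -4; 0 0 0 1]
T4·…·T1 = [-1 0 -1 -1; 0 2 0 0; 0 0 -2 -4; 0 0 0 1]

T = [-1 0 -1 -1; 0 2 0 0; 0 0 -2 -4; 0 0 0 1]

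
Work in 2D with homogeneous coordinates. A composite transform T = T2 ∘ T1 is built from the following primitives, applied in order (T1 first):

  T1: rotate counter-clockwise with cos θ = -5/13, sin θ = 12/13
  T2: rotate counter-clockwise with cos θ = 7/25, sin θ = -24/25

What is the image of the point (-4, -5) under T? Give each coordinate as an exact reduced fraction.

T(p) = (8/325, -2081/325)

T1 rotate counter-clockwise with cos θ = -5/13, sin θ = 12/13: (-4, -5) → (80/13, -23/13)
T2 rotate counter-clockwise with cos θ = 7/25, sin θ = -24/25: (80/13, -23/13) → (8/325, -2081/325)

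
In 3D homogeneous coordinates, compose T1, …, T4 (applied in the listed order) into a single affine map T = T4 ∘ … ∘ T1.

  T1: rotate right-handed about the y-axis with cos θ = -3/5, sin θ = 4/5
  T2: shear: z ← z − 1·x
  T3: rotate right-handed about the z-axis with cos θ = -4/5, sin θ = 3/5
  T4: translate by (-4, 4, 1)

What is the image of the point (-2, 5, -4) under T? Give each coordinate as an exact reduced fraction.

T(p) = (-27/5, -6/5, 7)

T1 rotate right-handed about the y-axis with cos θ = -3/5, sin θ = 4/5: (-2, 5, -4) → (-2, 5, 4)
T2 shear: z ← z − 1·x: (-2, 5, 4) → (-2, 5, 6)
T3 rotate right-handed about the z-axis with cos θ = -4/5, sin θ = 3/5: (-2, 5, 6) → (-7/5, -26/5, 6)
T4 translate by (-4, 4, 1): (-7/5, -26/5, 6) → (-27/5, -6/5, 7)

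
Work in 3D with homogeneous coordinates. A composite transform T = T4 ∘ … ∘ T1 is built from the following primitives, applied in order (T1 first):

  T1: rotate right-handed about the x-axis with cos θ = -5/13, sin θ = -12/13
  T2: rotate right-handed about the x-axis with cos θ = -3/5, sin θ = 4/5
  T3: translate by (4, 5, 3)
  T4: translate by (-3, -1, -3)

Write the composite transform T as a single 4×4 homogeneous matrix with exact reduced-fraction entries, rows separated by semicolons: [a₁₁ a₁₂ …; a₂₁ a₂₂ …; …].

T1 = [1 0 0 0; 0 -5/13 12/13 0; 0 -12/13 -5/13 0; 0 0 0 1]
T2·T1 = [1 0 0 0; 0 63/65 -16/65 0; 0 16/65 63/65 0; 0 0 0 1]
T3·…·T1 = [1 0 0 4; 0 63/65 -16/65 5; 0 16/65 63/65 3; 0 0 0 1]
T4·…·T1 = [1 0 0 1; 0 63/65 -16/65 4; 0 16/65 63/65 0; 0 0 0 1]

T = [1 0 0 1; 0 63/65 -16/65 4; 0 16/65 63/65 0; 0 0 0 1]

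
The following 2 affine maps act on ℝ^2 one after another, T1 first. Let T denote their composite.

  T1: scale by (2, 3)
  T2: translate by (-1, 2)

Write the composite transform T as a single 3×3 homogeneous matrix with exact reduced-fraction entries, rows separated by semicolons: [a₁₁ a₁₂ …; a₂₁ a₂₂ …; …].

T = [2 0 -1; 0 3 2; 0 0 1]

T1 = [2 0 0; 0 3 0; 0 0 1]
T2·T1 = [2 0 -1; 0 3 2; 0 0 1]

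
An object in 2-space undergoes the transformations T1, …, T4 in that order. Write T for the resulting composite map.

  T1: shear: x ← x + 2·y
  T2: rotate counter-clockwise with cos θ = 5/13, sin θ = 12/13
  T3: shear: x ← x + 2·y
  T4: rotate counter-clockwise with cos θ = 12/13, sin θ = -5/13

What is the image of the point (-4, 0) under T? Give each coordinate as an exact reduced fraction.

T(p) = (-1632/169, 4/169)

T1 shear: x ← x + 2·y: (-4, 0) → (-4, 0)
T2 rotate counter-clockwise with cos θ = 5/13, sin θ = 12/13: (-4, 0) → (-20/13, -48/13)
T3 shear: x ← x + 2·y: (-20/13, -48/13) → (-116/13, -48/13)
T4 rotate counter-clockwise with cos θ = 12/13, sin θ = -5/13: (-116/13, -48/13) → (-1632/169, 4/169)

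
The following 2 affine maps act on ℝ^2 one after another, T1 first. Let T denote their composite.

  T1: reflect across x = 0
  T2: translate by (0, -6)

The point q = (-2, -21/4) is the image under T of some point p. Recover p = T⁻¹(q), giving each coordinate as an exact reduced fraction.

T1 = [-1 0 0; 0 1 0; 0 0 1]
T2·T1 = [-1 0 0; 0 1 -6; 0 0 1]
det M = -1; M⁻¹ = [-1 0 0; 0 1 6; 0 0 1]
M⁻¹ · (-2, -21/4)ᵀ = (2, 3/4)ᵀ

p = (2, 3/4)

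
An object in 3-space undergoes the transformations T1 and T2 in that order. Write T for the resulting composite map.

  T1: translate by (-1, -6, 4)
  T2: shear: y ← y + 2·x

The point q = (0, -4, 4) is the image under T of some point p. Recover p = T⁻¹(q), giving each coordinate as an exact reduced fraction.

T1 = [1 0 0 -1; 0 1 0 -6; 0 0 1 4; 0 0 0 1]
T2·T1 = [1 0 0 -1; 2 1 0 -8; 0 0 1 4; 0 0 0 1]
det M = 1; M⁻¹ = [1 0 0 1; -2 1 0 6; 0 0 1 -4; 0 0 0 1]
M⁻¹ · (0, -4, 4)ᵀ = (1, 2, 0)ᵀ

p = (1, 2, 0)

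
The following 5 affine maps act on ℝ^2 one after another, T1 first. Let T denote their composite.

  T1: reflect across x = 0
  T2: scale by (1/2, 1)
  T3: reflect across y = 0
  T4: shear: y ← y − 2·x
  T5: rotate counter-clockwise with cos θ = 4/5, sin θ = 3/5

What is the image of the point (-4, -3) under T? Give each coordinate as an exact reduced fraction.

T1 reflect across x = 0: (-4, -3) → (4, -3)
T2 scale by (1/2, 1): (4, -3) → (2, -3)
T3 reflect across y = 0: (2, -3) → (2, 3)
T4 shear: y ← y − 2·x: (2, 3) → (2, -1)
T5 rotate counter-clockwise with cos θ = 4/5, sin θ = 3/5: (2, -1) → (11/5, 2/5)

T(p) = (11/5, 2/5)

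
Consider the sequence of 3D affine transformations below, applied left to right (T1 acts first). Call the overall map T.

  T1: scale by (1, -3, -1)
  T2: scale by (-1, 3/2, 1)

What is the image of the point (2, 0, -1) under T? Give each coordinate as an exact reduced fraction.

T(p) = (-2, 0, 1)

T1 scale by (1, -3, -1): (2, 0, -1) → (2, 0, 1)
T2 scale by (-1, 3/2, 1): (2, 0, 1) → (-2, 0, 1)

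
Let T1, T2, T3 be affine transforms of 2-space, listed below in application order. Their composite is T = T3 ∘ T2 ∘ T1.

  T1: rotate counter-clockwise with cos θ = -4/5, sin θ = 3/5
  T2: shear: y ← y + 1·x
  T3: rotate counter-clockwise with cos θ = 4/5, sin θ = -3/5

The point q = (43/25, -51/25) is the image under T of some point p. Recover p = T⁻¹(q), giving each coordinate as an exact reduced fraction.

T1 = [-4/5 -3/5 0; 3/5 -4/5 0; 0 0 1]
T2·T1 = [-4/5 -3/5 0; -1/5 -7/5 0; 0 0 1]
T3·…·T1 = [-19/25 -33/25 0; 8/25 -19/25 0; 0 0 1]
det M = 1; M⁻¹ = [-19/25 33/25 0; -8/25 -19/25 0; 0 0 1]
M⁻¹ · (43/25, -51/25)ᵀ = (-4, 1)ᵀ

p = (-4, 1)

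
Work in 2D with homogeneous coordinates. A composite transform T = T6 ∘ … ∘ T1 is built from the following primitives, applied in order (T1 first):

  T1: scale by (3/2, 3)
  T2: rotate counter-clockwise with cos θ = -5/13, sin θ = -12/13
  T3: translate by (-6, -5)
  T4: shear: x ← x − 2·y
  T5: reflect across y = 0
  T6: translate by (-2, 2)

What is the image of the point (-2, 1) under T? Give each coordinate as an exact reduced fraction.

T(p) = (35/13, 70/13)

T1 scale by (3/2, 3): (-2, 1) → (-3, 3)
T2 rotate counter-clockwise with cos θ = -5/13, sin θ = -12/13: (-3, 3) → (51/13, 21/13)
T3 translate by (-6, -5): (51/13, 21/13) → (-27/13, -44/13)
T4 shear: x ← x − 2·y: (-27/13, -44/13) → (61/13, -44/13)
T5 reflect across y = 0: (61/13, -44/13) → (61/13, 44/13)
T6 translate by (-2, 2): (61/13, 44/13) → (35/13, 70/13)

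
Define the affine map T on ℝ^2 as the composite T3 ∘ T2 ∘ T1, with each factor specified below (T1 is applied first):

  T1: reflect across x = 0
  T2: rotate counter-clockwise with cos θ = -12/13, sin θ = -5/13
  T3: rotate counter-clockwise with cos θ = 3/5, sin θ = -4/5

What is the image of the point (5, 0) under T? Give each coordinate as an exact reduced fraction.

T(p) = (56/13, -33/13)

T1 reflect across x = 0: (5, 0) → (-5, 0)
T2 rotate counter-clockwise with cos θ = -12/13, sin θ = -5/13: (-5, 0) → (60/13, 25/13)
T3 rotate counter-clockwise with cos θ = 3/5, sin θ = -4/5: (60/13, 25/13) → (56/13, -33/13)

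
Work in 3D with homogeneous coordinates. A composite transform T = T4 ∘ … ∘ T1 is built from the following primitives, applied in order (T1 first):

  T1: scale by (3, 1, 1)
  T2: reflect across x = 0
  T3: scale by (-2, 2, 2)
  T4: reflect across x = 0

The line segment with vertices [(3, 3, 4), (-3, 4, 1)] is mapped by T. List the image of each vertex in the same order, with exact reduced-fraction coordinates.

image vertices: (-18, 6, 8), (18, 8, 2)

T1 scale by (3, 1, 1): (3, 3, 4) → (9, 3, 4); (-3, 4, 1) → (-9, 4, 1)
T2 reflect across x = 0: (9, 3, 4) → (-9, 3, 4); (-9, 4, 1) → (9, 4, 1)
T3 scale by (-2, 2, 2): (-9, 3, 4) → (18, 6, 8); (9, 4, 1) → (-18, 8, 2)
T4 reflect across x = 0: (18, 6, 8) → (-18, 6, 8); (-18, 8, 2) → (18, 8, 2)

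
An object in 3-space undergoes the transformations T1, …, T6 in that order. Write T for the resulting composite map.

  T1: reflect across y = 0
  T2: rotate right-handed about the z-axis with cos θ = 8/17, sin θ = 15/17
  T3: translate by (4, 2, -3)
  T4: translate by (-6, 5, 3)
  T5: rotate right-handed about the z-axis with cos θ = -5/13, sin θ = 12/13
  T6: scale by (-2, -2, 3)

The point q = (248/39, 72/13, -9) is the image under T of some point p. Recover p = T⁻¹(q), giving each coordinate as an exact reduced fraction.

T1 = [1 0 0 0; 0 -1 0 0; 0 0 1 0; 0 0 0 1]
T2·T1 = [8/17 15/17 0 0; 15/17 -8/17 0 0; 0 0 1 0; 0 0 0 1]
T3·…·T1 = [8/17 15/17 0 4; 15/17 -8/17 0 2; 0 0 1 -3; 0 0 0 1]
T4·…·T1 = [8/17 15/17 0 -2; 15/17 -8/17 0 7; 0 0 1 0; 0 0 0 1]
T5·…·T1 = [-220/221 21/221 0 -74/13; 21/221 220/221 0 -59/13; 0 0 1 0; 0 0 0 1]
T6·…·T1 = [440/221 -42/221 0 148/13; -42/221 -440/221 0 118/13; 0 0 3 0; 0 0 0 1]
det M = -12; M⁻¹ = [110/221 -21/442 0 -89/17; -21/442 -110/221 0 86/17; 0 0 1/3 0; 0 0 0 1]
M⁻¹ · (248/39, 72/13, -9)ᵀ = (-7/3, 2, -3)ᵀ

p = (-7/3, 2, -3)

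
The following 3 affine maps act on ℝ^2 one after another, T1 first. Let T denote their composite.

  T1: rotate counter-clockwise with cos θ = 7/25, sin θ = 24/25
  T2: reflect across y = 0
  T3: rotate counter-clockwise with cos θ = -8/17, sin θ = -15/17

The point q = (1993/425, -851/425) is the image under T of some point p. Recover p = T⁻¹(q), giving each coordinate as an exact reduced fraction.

T1 = [7/25 -24/25 0; 24/25 7/25 0; 0 0 1]
T2·T1 = [7/25 -24/25 0; -24/25 -7/25 0; 0 0 1]
T3·…·T1 = [-416/425 87/425 0; 87/425 416/425 0; 0 0 1]
det M = -1; M⁻¹ = [-416/425 87/425 0; 87/425 416/425 0; 0 0 1]
M⁻¹ · (1993/425, -851/425)ᵀ = (-5, -1)ᵀ

p = (-5, -1)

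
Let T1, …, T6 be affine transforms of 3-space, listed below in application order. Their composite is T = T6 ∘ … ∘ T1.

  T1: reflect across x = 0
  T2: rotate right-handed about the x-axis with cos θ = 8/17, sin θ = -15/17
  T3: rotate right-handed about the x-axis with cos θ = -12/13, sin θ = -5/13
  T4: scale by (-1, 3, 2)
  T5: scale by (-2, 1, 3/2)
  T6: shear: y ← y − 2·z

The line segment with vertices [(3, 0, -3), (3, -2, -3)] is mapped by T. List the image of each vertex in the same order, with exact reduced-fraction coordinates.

T1 reflect across x = 0: (3, 0, -3) → (-3, 0, -3); (3, -2, -3) → (-3, -2, -3)
T2 rotate right-handed about the x-axis with cos θ = 8/17, sin θ = -15/17: (-3, 0, -3) → (-3, -45/17, -24/17); (-3, -2, -3) → (-3, -61/17, 6/17)
T3 rotate right-handed about the x-axis with cos θ = -12/13, sin θ = -5/13: (-3, -45/17, -24/17) → (-3, 420/221, 513/221); (-3, -61/17, 6/17) → (-3, 762/221, 233/221)
T4 scale by (-1, 3, 2): (-3, 420/221, 513/221) → (3, 1260/221, 1026/221); (-3, 762/221, 233/221) → (3, 2286/221, 466/221)
T5 scale by (-2, 1, 3/2): (3, 1260/221, 1026/221) → (-6, 1260/221, 1539/221); (3, 2286/221, 466/221) → (-6, 2286/221, 699/221)
T6 shear: y ← y − 2·z: (-6, 1260/221, 1539/221) → (-6, -1818/221, 1539/221); (-6, 2286/221, 699/221) → (-6, 888/221, 699/221)

image vertices: (-6, -1818/221, 1539/221), (-6, 888/221, 699/221)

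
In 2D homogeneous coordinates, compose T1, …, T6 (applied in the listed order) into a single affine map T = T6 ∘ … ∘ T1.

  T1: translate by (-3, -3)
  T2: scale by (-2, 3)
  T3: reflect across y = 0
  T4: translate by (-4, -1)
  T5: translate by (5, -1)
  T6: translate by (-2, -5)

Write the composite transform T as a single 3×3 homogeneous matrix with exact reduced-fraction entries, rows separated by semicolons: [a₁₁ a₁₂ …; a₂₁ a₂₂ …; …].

T = [-2 0 5; 0 -3 2; 0 0 1]

T1 = [1 0 -3; 0 1 -3; 0 0 1]
T2·T1 = [-2 0 6; 0 3 -9; 0 0 1]
T3·…·T1 = [-2 0 6; 0 -3 9; 0 0 1]
T4·…·T1 = [-2 0 2; 0 -3 8; 0 0 1]
T5·…·T1 = [-2 0 7; 0 -3 7; 0 0 1]
T6·…·T1 = [-2 0 5; 0 -3 2; 0 0 1]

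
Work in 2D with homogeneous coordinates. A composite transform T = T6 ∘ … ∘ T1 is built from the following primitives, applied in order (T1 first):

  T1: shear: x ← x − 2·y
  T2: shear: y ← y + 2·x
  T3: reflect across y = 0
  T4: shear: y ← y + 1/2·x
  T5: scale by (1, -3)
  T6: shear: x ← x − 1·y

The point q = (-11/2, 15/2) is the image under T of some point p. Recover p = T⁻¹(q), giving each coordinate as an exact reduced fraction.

p = (1, -1/2)

T1 = [1 -2 0; 0 1 0; 0 0 1]
T2·T1 = [1 -2 0; 2 -3 0; 0 0 1]
T3·…·T1 = [1 -2 0; -2 3 0; 0 0 1]
T4·…·T1 = [1 -2 0; -3/2 2 0; 0 0 1]
T5·…·T1 = [1 -2 0; 9/2 -6 0; 0 0 1]
T6·…·T1 = [-7/2 4 0; 9/2 -6 0; 0 0 1]
det M = 3; M⁻¹ = [-2 -4/3 0; -3/2 -7/6 0; 0 0 1]
M⁻¹ · (-11/2, 15/2)ᵀ = (1, -1/2)ᵀ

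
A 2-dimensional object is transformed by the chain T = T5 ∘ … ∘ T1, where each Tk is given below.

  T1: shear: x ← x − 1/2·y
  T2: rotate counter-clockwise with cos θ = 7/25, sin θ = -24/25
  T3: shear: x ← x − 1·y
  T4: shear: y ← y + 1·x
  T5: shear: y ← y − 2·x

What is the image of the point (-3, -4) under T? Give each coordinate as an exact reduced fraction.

T(p) = (-99/25, 19/5)

T1 shear: x ← x − 1/2·y: (-3, -4) → (-1, -4)
T2 rotate counter-clockwise with cos θ = 7/25, sin θ = -24/25: (-1, -4) → (-103/25, -4/25)
T3 shear: x ← x − 1·y: (-103/25, -4/25) → (-99/25, -4/25)
T4 shear: y ← y + 1·x: (-99/25, -4/25) → (-99/25, -103/25)
T5 shear: y ← y − 2·x: (-99/25, -103/25) → (-99/25, 19/5)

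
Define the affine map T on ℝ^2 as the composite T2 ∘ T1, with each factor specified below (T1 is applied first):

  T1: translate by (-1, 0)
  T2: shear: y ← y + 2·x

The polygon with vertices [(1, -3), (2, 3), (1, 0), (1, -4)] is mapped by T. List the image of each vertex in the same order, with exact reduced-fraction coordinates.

image vertices: (0, -3), (1, 5), (0, 0), (0, -4)

T1 translate by (-1, 0): (1, -3) → (0, -3); (2, 3) → (1, 3); (1, 0) → (0, 0); (1, -4) → (0, -4)
T2 shear: y ← y + 2·x: (0, -3) → (0, -3); (1, 3) → (1, 5); (0, 0) → (0, 0); (0, -4) → (0, -4)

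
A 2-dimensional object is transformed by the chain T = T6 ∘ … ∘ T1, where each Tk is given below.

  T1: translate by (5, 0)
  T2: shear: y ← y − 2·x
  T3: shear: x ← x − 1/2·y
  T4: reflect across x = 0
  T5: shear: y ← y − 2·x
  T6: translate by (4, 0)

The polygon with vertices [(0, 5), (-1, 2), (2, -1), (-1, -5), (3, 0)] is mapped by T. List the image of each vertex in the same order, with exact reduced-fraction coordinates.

T1 translate by (5, 0): (0, 5) → (5, 5); (-1, 2) → (4, 2); (2, -1) → (7, -1); (-1, -5) → (4, -5); (3, 0) → (8, 0)
T2 shear: y ← y − 2·x: (5, 5) → (5, -5); (4, 2) → (4, -6); (7, -1) → (7, -15); (4, -5) → (4, -13); (8, 0) → (8, -16)
T3 shear: x ← x − 1/2·y: (5, -5) → (15/2, -5); (4, -6) → (7, -6); (7, -15) → (29/2, -15); (4, -13) → (21/2, -13); (8, -16) → (16, -16)
T4 reflect across x = 0: (15/2, -5) → (-15/2, -5); (7, -6) → (-7, -6); (29/2, -15) → (-29/2, -15); (21/2, -13) → (-21/2, -13); (16, -16) → (-16, -16)
T5 shear: y ← y − 2·x: (-15/2, -5) → (-15/2, 10); (-7, -6) → (-7, 8); (-29/2, -15) → (-29/2, 14); (-21/2, -13) → (-21/2, 8); (-16, -16) → (-16, 16)
T6 translate by (4, 0): (-15/2, 10) → (-7/2, 10); (-7, 8) → (-3, 8); (-29/2, 14) → (-21/2, 14); (-21/2, 8) → (-13/2, 8); (-16, 16) → (-12, 16)

image vertices: (-7/2, 10), (-3, 8), (-21/2, 14), (-13/2, 8), (-12, 16)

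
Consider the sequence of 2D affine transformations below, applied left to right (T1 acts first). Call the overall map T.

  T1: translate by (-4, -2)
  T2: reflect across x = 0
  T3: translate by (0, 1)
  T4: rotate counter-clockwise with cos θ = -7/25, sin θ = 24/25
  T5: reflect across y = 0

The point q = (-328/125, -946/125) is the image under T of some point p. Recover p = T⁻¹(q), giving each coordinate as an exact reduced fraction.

p = (-4, 7/5)

T1 = [1 0 -4; 0 1 -2; 0 0 1]
T2·T1 = [-1 0 4; 0 1 -2; 0 0 1]
T3·…·T1 = [-1 0 4; 0 1 -1; 0 0 1]
T4·…·T1 = [7/25 -24/25 -4/25; -24/25 -7/25 103/25; 0 0 1]
T5·…·T1 = [7/25 -24/25 -4/25; 24/25 7/25 -103/25; 0 0 1]
det M = 1; M⁻¹ = [7/25 24/25 4; -24/25 7/25 1; 0 0 1]
M⁻¹ · (-328/125, -946/125)ᵀ = (-4, 7/5)ᵀ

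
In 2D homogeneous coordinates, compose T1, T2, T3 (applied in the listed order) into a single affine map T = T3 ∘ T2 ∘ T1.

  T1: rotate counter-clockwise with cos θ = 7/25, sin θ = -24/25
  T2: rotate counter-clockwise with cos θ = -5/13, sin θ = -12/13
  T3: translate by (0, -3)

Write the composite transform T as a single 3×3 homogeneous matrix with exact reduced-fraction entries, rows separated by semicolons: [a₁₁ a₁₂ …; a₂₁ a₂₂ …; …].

T = [-323/325 -36/325 0; 36/325 -323/325 -3; 0 0 1]

T1 = [7/25 24/25 0; -24/25 7/25 0; 0 0 1]
T2·T1 = [-323/325 -36/325 0; 36/325 -323/325 0; 0 0 1]
T3·…·T1 = [-323/325 -36/325 0; 36/325 -323/325 -3; 0 0 1]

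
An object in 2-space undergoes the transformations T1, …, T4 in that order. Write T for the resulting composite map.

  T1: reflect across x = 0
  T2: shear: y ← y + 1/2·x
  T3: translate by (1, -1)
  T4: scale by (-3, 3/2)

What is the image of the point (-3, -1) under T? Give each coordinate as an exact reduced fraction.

T1 reflect across x = 0: (-3, -1) → (3, -1)
T2 shear: y ← y + 1/2·x: (3, -1) → (3, 1/2)
T3 translate by (1, -1): (3, 1/2) → (4, -1/2)
T4 scale by (-3, 3/2): (4, -1/2) → (-12, -3/4)

T(p) = (-12, -3/4)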